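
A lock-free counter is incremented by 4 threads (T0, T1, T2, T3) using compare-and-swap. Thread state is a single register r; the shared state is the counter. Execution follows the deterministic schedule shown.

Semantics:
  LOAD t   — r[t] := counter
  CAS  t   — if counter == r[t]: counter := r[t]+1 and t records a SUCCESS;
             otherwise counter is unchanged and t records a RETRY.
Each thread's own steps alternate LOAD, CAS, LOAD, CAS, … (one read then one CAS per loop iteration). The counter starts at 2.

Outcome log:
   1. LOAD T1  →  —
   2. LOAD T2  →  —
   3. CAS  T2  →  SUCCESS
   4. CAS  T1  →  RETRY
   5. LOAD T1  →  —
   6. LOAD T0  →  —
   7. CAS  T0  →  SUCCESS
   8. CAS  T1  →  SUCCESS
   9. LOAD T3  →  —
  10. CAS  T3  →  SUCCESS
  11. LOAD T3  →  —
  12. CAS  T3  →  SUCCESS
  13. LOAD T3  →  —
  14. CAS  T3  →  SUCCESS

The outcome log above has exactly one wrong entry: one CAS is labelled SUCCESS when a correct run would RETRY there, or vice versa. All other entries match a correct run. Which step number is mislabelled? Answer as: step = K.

Re-executing:
step 1: T1 LOAD ⇒ load; ctr=2 reg=2
step 2: T2 LOAD ⇒ load; ctr=2 reg=2
step 3: T2 CAS ⇒ ok; ctr=3 reg=2
step 4: T1 CAS ⇒ retry; ctr=3 reg=2
step 5: T1 LOAD ⇒ load; ctr=3 reg=3
step 6: T0 LOAD ⇒ load; ctr=3 reg=3
step 7: T0 CAS ⇒ ok; ctr=4 reg=3
step 8: T1 CAS ⇒ retry; ctr=4 reg=3
step 9: T3 LOAD ⇒ load; ctr=4 reg=4
step 10: T3 CAS ⇒ ok; ctr=5 reg=4
step 11: T3 LOAD ⇒ load; ctr=5 reg=5
step 12: T3 CAS ⇒ ok; ctr=6 reg=5
step 13: T3 LOAD ⇒ load; ctr=6 reg=6
step 14: T3 CAS ⇒ ok; ctr=7 reg=6
Mismatch at 8.

step = 8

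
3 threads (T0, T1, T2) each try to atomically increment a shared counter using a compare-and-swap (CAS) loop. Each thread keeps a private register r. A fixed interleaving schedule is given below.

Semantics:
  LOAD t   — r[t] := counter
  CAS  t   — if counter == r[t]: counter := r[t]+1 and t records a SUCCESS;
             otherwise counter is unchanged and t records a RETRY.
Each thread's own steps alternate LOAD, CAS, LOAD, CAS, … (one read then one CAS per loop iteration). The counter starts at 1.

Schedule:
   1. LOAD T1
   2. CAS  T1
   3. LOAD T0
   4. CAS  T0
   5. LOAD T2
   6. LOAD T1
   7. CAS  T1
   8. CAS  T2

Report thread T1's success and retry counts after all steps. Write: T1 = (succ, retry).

T1 = (2, 0)

1. LOAD T1 → mem=1 r[T1]=1 [LOAD]
2. CAS T1 → mem=2 r[T1]=1 [OK]
3. LOAD T0 → mem=2 r[T0]=2 [LOAD]
4. CAS T0 → mem=3 r[T0]=2 [OK]
5. LOAD T2 → mem=3 r[T2]=3 [LOAD]
6. LOAD T1 → mem=3 r[T1]=3 [LOAD]
7. CAS T1 → mem=4 r[T1]=3 [OK]
8. CAS T2 → mem=4 r[T2]=3 [RETRY]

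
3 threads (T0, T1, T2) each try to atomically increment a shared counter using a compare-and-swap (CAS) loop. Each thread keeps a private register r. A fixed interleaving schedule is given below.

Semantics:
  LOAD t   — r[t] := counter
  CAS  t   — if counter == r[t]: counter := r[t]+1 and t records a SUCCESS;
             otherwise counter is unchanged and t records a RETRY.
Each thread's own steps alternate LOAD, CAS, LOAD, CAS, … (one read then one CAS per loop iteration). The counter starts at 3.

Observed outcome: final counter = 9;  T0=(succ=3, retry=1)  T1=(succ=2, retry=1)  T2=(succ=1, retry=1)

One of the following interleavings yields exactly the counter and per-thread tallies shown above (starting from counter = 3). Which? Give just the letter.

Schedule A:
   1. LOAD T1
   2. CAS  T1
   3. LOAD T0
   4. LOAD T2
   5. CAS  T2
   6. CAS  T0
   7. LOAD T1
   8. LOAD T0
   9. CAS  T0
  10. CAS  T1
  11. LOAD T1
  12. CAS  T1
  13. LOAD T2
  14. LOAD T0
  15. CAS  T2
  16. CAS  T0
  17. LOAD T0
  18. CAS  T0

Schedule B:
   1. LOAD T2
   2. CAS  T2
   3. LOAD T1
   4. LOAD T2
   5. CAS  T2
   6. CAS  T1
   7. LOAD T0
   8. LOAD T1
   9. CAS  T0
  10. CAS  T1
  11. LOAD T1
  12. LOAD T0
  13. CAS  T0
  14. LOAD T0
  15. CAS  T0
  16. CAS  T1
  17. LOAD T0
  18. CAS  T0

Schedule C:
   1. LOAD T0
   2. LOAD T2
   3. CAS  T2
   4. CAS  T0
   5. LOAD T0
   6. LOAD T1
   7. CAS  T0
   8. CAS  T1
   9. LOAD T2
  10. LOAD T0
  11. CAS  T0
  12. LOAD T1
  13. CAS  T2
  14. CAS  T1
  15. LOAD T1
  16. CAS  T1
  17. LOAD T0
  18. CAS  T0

C

Simulating candidate C:
step 1: T0 LOAD ⇒ load; ctr=3 reg=3
step 2: T2 LOAD ⇒ load; ctr=3 reg=3
step 3: T2 CAS ⇒ ok; ctr=4 reg=3
step 4: T0 CAS ⇒ retry; ctr=4 reg=3
step 5: T0 LOAD ⇒ load; ctr=4 reg=4
step 6: T1 LOAD ⇒ load; ctr=4 reg=4
step 7: T0 CAS ⇒ ok; ctr=5 reg=4
step 8: T1 CAS ⇒ retry; ctr=5 reg=4
step 9: T2 LOAD ⇒ load; ctr=5 reg=5
step 10: T0 LOAD ⇒ load; ctr=5 reg=5
step 11: T0 CAS ⇒ ok; ctr=6 reg=5
step 12: T1 LOAD ⇒ load; ctr=6 reg=6
step 13: T2 CAS ⇒ retry; ctr=6 reg=5
step 14: T1 CAS ⇒ ok; ctr=7 reg=6
step 15: T1 LOAD ⇒ load; ctr=7 reg=7
step 16: T1 CAS ⇒ ok; ctr=8 reg=7
step 17: T0 LOAD ⇒ load; ctr=8 reg=8
step 18: T0 CAS ⇒ ok; ctr=9 reg=8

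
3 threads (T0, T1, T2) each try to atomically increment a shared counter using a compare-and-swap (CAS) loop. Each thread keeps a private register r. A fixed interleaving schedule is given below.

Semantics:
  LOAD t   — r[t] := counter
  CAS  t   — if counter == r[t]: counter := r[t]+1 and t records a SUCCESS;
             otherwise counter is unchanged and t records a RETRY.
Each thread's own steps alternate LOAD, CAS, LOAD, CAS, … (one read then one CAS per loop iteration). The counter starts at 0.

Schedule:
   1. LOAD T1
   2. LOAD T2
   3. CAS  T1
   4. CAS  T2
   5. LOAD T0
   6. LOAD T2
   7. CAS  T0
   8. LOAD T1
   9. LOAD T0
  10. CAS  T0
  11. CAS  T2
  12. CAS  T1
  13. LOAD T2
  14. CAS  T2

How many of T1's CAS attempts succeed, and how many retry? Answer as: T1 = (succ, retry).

T1 = (1, 1)

T1 LOAD — after: cnt=0, r=0 — load
T2 LOAD — after: cnt=0, r=0 — load
T1 CAS — after: cnt=1, r=0 — ok
T2 CAS — after: cnt=1, r=0 — retry
T0 LOAD — after: cnt=1, r=1 — load
T2 LOAD — after: cnt=1, r=1 — load
T0 CAS — after: cnt=2, r=1 — ok
T1 LOAD — after: cnt=2, r=2 — load
T0 LOAD — after: cnt=2, r=2 — load
T0 CAS — after: cnt=3, r=2 — ok
T2 CAS — after: cnt=3, r=1 — retry
T1 CAS — after: cnt=3, r=2 — retry
T2 LOAD — after: cnt=3, r=3 — load
T2 CAS — after: cnt=4, r=3 — ok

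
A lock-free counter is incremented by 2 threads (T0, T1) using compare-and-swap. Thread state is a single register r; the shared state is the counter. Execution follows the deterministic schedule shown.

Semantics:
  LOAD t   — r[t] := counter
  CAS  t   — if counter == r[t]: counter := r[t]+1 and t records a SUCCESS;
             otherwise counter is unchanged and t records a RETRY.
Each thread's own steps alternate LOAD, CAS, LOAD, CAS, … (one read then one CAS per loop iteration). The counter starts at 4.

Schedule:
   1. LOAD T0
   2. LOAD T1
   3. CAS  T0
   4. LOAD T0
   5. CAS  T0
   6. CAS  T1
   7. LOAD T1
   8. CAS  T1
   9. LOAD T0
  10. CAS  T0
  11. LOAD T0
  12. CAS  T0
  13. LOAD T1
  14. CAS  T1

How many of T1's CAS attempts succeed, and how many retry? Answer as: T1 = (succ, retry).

1. LOAD T0 → mem=4 r[T0]=4 [LOAD]
2. LOAD T1 → mem=4 r[T1]=4 [LOAD]
3. CAS T0 → mem=5 r[T0]=4 [OK]
4. LOAD T0 → mem=5 r[T0]=5 [LOAD]
5. CAS T0 → mem=6 r[T0]=5 [OK]
6. CAS T1 → mem=6 r[T1]=4 [RETRY]
7. LOAD T1 → mem=6 r[T1]=6 [LOAD]
8. CAS T1 → mem=7 r[T1]=6 [OK]
9. LOAD T0 → mem=7 r[T0]=7 [LOAD]
10. CAS T0 → mem=8 r[T0]=7 [OK]
11. LOAD T0 → mem=8 r[T0]=8 [LOAD]
12. CAS T0 → mem=9 r[T0]=8 [OK]
13. LOAD T1 → mem=9 r[T1]=9 [LOAD]
14. CAS T1 → mem=10 r[T1]=9 [OK]

T1 = (2, 1)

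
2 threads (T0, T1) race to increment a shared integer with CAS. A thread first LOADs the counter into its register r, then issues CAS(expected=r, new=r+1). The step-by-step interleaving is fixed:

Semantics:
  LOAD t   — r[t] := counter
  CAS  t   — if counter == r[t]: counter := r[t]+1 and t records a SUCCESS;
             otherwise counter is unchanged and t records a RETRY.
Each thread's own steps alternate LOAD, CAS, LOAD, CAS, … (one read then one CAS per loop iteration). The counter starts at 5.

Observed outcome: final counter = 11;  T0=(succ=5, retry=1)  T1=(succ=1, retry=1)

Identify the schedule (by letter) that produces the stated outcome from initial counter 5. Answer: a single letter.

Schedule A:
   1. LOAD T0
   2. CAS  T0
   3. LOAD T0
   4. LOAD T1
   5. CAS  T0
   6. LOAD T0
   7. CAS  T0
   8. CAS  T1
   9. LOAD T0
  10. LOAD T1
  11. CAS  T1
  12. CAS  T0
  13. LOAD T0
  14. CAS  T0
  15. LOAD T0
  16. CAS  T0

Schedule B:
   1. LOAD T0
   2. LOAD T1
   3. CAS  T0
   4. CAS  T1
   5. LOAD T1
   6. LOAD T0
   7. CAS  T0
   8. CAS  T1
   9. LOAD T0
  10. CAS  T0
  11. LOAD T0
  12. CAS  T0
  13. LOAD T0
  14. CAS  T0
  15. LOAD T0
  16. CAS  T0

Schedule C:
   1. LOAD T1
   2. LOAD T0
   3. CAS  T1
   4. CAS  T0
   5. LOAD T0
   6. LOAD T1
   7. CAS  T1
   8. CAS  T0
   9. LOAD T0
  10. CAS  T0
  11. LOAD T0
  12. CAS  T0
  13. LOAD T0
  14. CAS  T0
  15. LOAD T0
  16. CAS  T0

A

Simulating candidate A:
[1] T0.load  rd  (counter 5, T0.r 5)
[2] T0.cas  hit  (counter 6, T0.r 5)
[3] T0.load  rd  (counter 6, T0.r 6)
[4] T1.load  rd  (counter 6, T1.r 6)
[5] T0.cas  hit  (counter 7, T0.r 6)
[6] T0.load  rd  (counter 7, T0.r 7)
[7] T0.cas  hit  (counter 8, T0.r 7)
[8] T1.cas  miss  (counter 8, T1.r 6)
[9] T0.load  rd  (counter 8, T0.r 8)
[10] T1.load  rd  (counter 8, T1.r 8)
[11] T1.cas  hit  (counter 9, T1.r 8)
[12] T0.cas  miss  (counter 9, T0.r 8)
[13] T0.load  rd  (counter 9, T0.r 9)
[14] T0.cas  hit  (counter 10, T0.r 9)
[15] T0.load  rd  (counter 10, T0.r 10)
[16] T0.cas  hit  (counter 11, T0.r 10)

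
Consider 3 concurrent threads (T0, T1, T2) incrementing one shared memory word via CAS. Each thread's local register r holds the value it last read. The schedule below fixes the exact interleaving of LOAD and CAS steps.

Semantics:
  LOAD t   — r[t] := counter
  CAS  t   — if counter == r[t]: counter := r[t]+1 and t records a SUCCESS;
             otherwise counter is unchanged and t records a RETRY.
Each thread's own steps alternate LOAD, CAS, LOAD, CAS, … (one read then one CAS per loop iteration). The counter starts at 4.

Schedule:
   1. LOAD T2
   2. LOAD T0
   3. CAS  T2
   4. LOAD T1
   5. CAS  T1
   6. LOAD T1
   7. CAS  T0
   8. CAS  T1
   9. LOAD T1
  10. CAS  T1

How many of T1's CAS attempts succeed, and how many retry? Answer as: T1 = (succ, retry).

step 1: T2 LOAD ⇒ load; ctr=4 reg=4
step 2: T0 LOAD ⇒ load; ctr=4 reg=4
step 3: T2 CAS ⇒ ok; ctr=5 reg=4
step 4: T1 LOAD ⇒ load; ctr=5 reg=5
step 5: T1 CAS ⇒ ok; ctr=6 reg=5
step 6: T1 LOAD ⇒ load; ctr=6 reg=6
step 7: T0 CAS ⇒ retry; ctr=6 reg=4
step 8: T1 CAS ⇒ ok; ctr=7 reg=6
step 9: T1 LOAD ⇒ load; ctr=7 reg=7
step 10: T1 CAS ⇒ ok; ctr=8 reg=7

T1 = (3, 0)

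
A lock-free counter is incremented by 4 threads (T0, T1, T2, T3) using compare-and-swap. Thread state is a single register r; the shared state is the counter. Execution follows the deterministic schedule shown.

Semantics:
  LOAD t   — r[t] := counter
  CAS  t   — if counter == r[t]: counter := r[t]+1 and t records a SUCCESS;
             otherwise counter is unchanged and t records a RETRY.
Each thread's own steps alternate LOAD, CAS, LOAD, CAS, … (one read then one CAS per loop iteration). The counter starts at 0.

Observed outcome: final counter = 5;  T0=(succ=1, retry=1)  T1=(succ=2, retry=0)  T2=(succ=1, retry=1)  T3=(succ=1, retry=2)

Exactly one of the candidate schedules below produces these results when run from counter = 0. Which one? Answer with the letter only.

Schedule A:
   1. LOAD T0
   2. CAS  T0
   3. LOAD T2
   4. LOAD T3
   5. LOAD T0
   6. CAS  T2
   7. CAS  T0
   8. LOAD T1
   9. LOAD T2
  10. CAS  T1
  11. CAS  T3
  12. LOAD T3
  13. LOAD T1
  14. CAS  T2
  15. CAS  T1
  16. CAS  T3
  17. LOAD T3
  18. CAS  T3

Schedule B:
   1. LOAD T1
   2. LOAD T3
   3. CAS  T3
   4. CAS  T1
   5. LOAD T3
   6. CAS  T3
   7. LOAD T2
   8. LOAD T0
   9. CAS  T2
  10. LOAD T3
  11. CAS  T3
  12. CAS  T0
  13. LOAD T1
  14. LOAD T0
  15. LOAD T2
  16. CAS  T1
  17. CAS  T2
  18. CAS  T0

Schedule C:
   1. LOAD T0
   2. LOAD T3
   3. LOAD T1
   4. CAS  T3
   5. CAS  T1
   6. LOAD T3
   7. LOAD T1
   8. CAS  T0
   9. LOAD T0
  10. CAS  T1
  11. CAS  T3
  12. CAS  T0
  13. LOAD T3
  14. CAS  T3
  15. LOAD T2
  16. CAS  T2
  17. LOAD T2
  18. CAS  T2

Simulating candidate A:
step 1: T0 LOAD ⇒ load; ctr=0 reg=0
step 2: T0 CAS ⇒ ok; ctr=1 reg=0
step 3: T2 LOAD ⇒ load; ctr=1 reg=1
step 4: T3 LOAD ⇒ load; ctr=1 reg=1
step 5: T0 LOAD ⇒ load; ctr=1 reg=1
step 6: T2 CAS ⇒ ok; ctr=2 reg=1
step 7: T0 CAS ⇒ retry; ctr=2 reg=1
step 8: T1 LOAD ⇒ load; ctr=2 reg=2
step 9: T2 LOAD ⇒ load; ctr=2 reg=2
step 10: T1 CAS ⇒ ok; ctr=3 reg=2
step 11: T3 CAS ⇒ retry; ctr=3 reg=1
step 12: T3 LOAD ⇒ load; ctr=3 reg=3
step 13: T1 LOAD ⇒ load; ctr=3 reg=3
step 14: T2 CAS ⇒ retry; ctr=3 reg=2
step 15: T1 CAS ⇒ ok; ctr=4 reg=3
step 16: T3 CAS ⇒ retry; ctr=4 reg=3
step 17: T3 LOAD ⇒ load; ctr=4 reg=4
step 18: T3 CAS ⇒ ok; ctr=5 reg=4

A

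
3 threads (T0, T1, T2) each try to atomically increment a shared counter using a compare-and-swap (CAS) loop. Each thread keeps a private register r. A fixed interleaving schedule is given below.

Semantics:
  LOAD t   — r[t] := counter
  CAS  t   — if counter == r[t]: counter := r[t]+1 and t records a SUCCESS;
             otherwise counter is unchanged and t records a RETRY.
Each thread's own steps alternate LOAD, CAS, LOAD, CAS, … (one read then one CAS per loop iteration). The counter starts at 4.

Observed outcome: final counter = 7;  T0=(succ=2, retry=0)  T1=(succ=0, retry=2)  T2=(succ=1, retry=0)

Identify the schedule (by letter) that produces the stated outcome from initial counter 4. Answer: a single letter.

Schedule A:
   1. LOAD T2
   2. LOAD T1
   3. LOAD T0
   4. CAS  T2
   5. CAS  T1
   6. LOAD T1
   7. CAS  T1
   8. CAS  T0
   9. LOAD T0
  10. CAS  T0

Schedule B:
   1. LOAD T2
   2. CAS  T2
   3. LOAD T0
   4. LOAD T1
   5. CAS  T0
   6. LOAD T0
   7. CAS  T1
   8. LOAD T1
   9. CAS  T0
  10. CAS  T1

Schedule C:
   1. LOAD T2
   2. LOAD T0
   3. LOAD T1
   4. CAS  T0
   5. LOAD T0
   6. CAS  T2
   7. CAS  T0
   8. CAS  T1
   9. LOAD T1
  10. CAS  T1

Simulating candidate B:
[1] T2.load  rd  (counter 4, T2.r 4)
[2] T2.cas  hit  (counter 5, T2.r 4)
[3] T0.load  rd  (counter 5, T0.r 5)
[4] T1.load  rd  (counter 5, T1.r 5)
[5] T0.cas  hit  (counter 6, T0.r 5)
[6] T0.load  rd  (counter 6, T0.r 6)
[7] T1.cas  miss  (counter 6, T1.r 5)
[8] T1.load  rd  (counter 6, T1.r 6)
[9] T0.cas  hit  (counter 7, T0.r 6)
[10] T1.cas  miss  (counter 7, T1.r 6)

B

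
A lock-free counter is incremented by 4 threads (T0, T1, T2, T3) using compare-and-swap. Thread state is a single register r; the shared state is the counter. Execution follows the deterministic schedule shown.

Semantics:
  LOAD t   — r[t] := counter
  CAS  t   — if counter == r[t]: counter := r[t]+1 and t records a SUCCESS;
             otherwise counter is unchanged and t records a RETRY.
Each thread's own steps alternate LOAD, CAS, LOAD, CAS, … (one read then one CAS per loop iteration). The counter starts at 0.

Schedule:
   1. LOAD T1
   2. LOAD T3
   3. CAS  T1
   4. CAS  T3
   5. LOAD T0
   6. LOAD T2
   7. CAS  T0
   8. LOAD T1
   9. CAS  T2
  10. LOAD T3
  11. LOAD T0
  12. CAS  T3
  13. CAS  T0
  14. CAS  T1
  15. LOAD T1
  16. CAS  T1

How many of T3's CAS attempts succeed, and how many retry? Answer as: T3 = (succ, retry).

T3 = (1, 1)

#1 T1 reads 0
#2 T3 reads 0
#3 T1 CAS(0→1) writes; counter now 1
#4 T3 CAS(0→1) fails; counter now 1
#5 T0 reads 1
#6 T2 reads 1
#7 T0 CAS(1→2) writes; counter now 2
#8 T1 reads 2
#9 T2 CAS(1→2) fails; counter now 2
#10 T3 reads 2
#11 T0 reads 2
#12 T3 CAS(2→3) writes; counter now 3
#13 T0 CAS(2→3) fails; counter now 3
#14 T1 CAS(2→3) fails; counter now 3
#15 T1 reads 3
#16 T1 CAS(3→4) writes; counter now 4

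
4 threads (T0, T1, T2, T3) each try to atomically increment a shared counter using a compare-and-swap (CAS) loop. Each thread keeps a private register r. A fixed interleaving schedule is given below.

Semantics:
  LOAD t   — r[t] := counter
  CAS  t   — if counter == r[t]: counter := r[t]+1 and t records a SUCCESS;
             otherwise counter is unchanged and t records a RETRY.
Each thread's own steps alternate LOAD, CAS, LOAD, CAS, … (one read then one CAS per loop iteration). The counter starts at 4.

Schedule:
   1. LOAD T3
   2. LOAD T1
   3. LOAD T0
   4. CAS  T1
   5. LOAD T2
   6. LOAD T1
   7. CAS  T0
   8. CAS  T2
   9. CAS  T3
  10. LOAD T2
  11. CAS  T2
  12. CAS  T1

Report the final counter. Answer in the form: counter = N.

#1 T3 reads 4
#2 T1 reads 4
#3 T0 reads 4
#4 T1 CAS(4→5) writes; counter now 5
#5 T2 reads 5
#6 T1 reads 5
#7 T0 CAS(4→5) fails; counter now 5
#8 T2 CAS(5→6) writes; counter now 6
#9 T3 CAS(4→5) fails; counter now 6
#10 T2 reads 6
#11 T2 CAS(6→7) writes; counter now 7
#12 T1 CAS(5→6) fails; counter now 7

counter = 7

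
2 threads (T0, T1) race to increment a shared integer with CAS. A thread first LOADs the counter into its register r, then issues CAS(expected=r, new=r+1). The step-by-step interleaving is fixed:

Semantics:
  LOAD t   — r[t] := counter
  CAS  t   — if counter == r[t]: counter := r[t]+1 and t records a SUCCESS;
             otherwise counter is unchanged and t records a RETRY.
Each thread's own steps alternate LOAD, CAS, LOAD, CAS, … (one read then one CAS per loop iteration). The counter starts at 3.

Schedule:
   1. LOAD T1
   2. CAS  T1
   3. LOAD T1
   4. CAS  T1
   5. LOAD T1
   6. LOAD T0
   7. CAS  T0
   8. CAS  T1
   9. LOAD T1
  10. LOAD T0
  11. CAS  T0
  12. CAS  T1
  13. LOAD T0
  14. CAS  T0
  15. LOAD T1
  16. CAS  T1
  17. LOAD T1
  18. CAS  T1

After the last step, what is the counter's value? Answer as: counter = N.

counter = 10

#1 T1 reads 3
#2 T1 CAS(3→4) writes; counter now 4
#3 T1 reads 4
#4 T1 CAS(4→5) writes; counter now 5
#5 T1 reads 5
#6 T0 reads 5
#7 T0 CAS(5→6) writes; counter now 6
#8 T1 CAS(5→6) fails; counter now 6
#9 T1 reads 6
#10 T0 reads 6
#11 T0 CAS(6→7) writes; counter now 7
#12 T1 CAS(6→7) fails; counter now 7
#13 T0 reads 7
#14 T0 CAS(7→8) writes; counter now 8
#15 T1 reads 8
#16 T1 CAS(8→9) writes; counter now 9
#17 T1 reads 9
#18 T1 CAS(9→10) writes; counter now 10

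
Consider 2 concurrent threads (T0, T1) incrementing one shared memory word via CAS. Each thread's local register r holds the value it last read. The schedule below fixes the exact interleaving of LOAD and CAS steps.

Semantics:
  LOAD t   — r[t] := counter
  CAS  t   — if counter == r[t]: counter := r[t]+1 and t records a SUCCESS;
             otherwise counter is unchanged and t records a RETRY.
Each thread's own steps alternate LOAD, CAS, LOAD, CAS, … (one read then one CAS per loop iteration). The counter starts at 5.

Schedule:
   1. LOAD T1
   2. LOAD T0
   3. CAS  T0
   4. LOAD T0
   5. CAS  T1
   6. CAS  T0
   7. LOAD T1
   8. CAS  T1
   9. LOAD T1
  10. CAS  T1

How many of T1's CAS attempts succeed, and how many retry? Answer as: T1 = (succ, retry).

#1 T1 reads 5
#2 T0 reads 5
#3 T0 CAS(5→6) writes; counter now 6
#4 T0 reads 6
#5 T1 CAS(5→6) fails; counter now 6
#6 T0 CAS(6→7) writes; counter now 7
#7 T1 reads 7
#8 T1 CAS(7→8) writes; counter now 8
#9 T1 reads 8
#10 T1 CAS(8→9) writes; counter now 9

T1 = (2, 1)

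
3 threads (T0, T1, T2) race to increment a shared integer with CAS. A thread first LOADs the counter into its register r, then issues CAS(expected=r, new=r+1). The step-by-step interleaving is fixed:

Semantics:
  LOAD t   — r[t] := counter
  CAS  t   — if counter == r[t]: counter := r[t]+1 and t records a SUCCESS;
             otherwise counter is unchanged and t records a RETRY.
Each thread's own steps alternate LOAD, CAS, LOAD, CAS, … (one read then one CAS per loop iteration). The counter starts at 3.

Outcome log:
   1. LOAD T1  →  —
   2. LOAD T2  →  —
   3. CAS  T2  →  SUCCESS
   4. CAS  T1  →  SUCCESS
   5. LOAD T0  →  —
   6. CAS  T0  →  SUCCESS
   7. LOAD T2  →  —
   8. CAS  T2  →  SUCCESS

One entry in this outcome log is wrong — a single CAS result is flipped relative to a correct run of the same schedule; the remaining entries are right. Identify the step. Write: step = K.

step = 4

Re-executing:
T1 LOAD — after: cnt=3, r=3 — load
T2 LOAD — after: cnt=3, r=3 — load
T2 CAS — after: cnt=4, r=3 — ok
T1 CAS — after: cnt=4, r=3 — retry
T0 LOAD — after: cnt=4, r=4 — load
T0 CAS — after: cnt=5, r=4 — ok
T2 LOAD — after: cnt=5, r=5 — load
T2 CAS — after: cnt=6, r=5 — ok
Log disagrees first at step 4.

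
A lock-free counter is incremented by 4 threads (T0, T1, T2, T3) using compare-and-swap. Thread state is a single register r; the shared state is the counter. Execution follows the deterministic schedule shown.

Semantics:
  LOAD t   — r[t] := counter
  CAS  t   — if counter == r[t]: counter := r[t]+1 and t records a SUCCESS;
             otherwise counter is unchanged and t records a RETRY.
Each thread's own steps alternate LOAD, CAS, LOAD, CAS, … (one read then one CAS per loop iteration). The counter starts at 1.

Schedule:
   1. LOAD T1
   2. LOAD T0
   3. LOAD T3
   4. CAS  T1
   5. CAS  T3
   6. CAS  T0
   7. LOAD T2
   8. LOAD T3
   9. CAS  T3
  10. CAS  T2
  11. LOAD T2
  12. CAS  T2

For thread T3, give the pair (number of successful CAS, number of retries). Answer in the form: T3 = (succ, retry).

1. LOAD T1 → mem=1 r[T1]=1 [LOAD]
2. LOAD T0 → mem=1 r[T0]=1 [LOAD]
3. LOAD T3 → mem=1 r[T3]=1 [LOAD]
4. CAS T1 → mem=2 r[T1]=1 [OK]
5. CAS T3 → mem=2 r[T3]=1 [RETRY]
6. CAS T0 → mem=2 r[T0]=1 [RETRY]
7. LOAD T2 → mem=2 r[T2]=2 [LOAD]
8. LOAD T3 → mem=2 r[T3]=2 [LOAD]
9. CAS T3 → mem=3 r[T3]=2 [OK]
10. CAS T2 → mem=3 r[T2]=2 [RETRY]
11. LOAD T2 → mem=3 r[T2]=3 [LOAD]
12. CAS T2 → mem=4 r[T2]=3 [OK]

T3 = (1, 1)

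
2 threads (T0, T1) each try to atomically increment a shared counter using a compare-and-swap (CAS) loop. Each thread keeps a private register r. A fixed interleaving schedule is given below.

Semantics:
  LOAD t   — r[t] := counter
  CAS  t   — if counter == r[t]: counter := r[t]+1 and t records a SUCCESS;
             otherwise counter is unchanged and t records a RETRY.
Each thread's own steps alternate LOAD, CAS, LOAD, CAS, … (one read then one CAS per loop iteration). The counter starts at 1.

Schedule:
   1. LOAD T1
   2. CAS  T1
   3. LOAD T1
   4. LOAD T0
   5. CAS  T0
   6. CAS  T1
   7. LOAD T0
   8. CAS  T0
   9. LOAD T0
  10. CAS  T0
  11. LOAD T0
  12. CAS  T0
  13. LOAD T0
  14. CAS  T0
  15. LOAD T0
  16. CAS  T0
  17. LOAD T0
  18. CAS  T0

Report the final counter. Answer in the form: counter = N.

counter = 9

T1 LOAD — after: cnt=1, r=1 — load
T1 CAS — after: cnt=2, r=1 — ok
T1 LOAD — after: cnt=2, r=2 — load
T0 LOAD — after: cnt=2, r=2 — load
T0 CAS — after: cnt=3, r=2 — ok
T1 CAS — after: cnt=3, r=2 — retry
T0 LOAD — after: cnt=3, r=3 — load
T0 CAS — after: cnt=4, r=3 — ok
T0 LOAD — after: cnt=4, r=4 — load
T0 CAS — after: cnt=5, r=4 — ok
T0 LOAD — after: cnt=5, r=5 — load
T0 CAS — after: cnt=6, r=5 — ok
T0 LOAD — after: cnt=6, r=6 — load
T0 CAS — after: cnt=7, r=6 — ok
T0 LOAD — after: cnt=7, r=7 — load
T0 CAS — after: cnt=8, r=7 — ok
T0 LOAD — after: cnt=8, r=8 — load
T0 CAS — after: cnt=9, r=8 — ok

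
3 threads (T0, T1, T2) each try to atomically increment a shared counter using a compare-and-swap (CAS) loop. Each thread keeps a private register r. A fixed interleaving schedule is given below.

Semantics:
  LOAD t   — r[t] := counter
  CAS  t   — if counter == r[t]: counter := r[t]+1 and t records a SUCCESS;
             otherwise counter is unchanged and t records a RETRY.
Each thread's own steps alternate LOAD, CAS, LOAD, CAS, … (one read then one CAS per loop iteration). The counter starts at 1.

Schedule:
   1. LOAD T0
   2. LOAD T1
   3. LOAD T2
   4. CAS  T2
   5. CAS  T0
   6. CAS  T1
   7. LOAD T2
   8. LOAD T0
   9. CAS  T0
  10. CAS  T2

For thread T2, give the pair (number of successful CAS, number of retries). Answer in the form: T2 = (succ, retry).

T2 = (1, 1)

#1 T0 reads 1
#2 T1 reads 1
#3 T2 reads 1
#4 T2 CAS(1→2) writes; counter now 2
#5 T0 CAS(1→2) fails; counter now 2
#6 T1 CAS(1→2) fails; counter now 2
#7 T2 reads 2
#8 T0 reads 2
#9 T0 CAS(2→3) writes; counter now 3
#10 T2 CAS(2→3) fails; counter now 3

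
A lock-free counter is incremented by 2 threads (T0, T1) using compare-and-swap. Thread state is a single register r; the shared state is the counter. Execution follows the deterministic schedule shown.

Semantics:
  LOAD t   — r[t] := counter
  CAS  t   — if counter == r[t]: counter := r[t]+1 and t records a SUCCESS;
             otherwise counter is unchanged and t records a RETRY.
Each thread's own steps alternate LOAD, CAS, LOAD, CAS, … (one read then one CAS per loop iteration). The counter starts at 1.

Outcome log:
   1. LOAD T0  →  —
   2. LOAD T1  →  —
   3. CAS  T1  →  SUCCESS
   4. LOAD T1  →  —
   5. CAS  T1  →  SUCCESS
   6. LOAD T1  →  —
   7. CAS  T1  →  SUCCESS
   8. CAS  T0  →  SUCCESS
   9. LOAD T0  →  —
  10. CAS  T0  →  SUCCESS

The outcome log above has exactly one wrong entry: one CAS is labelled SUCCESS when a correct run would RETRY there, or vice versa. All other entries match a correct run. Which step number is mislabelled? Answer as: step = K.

Correct run:
step 1: T0 LOAD ⇒ load; ctr=1 reg=1
step 2: T1 LOAD ⇒ load; ctr=1 reg=1
step 3: T1 CAS ⇒ ok; ctr=2 reg=1
step 4: T1 LOAD ⇒ load; ctr=2 reg=2
step 5: T1 CAS ⇒ ok; ctr=3 reg=2
step 6: T1 LOAD ⇒ load; ctr=3 reg=3
step 7: T1 CAS ⇒ ok; ctr=4 reg=3
step 8: T0 CAS ⇒ retry; ctr=4 reg=1
step 9: T0 LOAD ⇒ load; ctr=4 reg=4
step 10: T0 CAS ⇒ ok; ctr=5 reg=4
Mismatch at 8.

step = 8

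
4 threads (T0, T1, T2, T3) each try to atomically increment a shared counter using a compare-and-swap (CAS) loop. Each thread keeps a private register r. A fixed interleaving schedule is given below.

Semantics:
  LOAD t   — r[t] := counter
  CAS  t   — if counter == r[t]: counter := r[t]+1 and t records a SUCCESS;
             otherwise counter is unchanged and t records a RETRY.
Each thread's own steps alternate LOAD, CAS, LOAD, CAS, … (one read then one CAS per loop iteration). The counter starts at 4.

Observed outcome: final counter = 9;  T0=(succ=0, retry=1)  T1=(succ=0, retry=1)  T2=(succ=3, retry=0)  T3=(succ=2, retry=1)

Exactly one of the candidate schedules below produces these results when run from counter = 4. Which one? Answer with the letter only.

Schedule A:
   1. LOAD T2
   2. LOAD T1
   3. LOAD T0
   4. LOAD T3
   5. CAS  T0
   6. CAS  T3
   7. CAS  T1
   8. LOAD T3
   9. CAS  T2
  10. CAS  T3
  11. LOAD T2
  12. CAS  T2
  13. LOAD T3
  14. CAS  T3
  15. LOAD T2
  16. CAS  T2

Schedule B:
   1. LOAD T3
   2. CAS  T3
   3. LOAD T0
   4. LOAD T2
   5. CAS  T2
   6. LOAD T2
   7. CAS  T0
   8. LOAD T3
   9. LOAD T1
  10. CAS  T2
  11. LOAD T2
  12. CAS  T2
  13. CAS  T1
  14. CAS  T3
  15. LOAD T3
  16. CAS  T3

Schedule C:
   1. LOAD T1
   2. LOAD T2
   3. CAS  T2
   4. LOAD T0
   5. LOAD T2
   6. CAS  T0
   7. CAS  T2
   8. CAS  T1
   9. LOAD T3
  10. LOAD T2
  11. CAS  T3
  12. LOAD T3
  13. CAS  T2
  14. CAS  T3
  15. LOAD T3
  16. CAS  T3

B

Run B:
[1] T3.load  rd  (counter 4, T3.r 4)
[2] T3.cas  hit  (counter 5, T3.r 4)
[3] T0.load  rd  (counter 5, T0.r 5)
[4] T2.load  rd  (counter 5, T2.r 5)
[5] T2.cas  hit  (counter 6, T2.r 5)
[6] T2.load  rd  (counter 6, T2.r 6)
[7] T0.cas  miss  (counter 6, T0.r 5)
[8] T3.load  rd  (counter 6, T3.r 6)
[9] T1.load  rd  (counter 6, T1.r 6)
[10] T2.cas  hit  (counter 7, T2.r 6)
[11] T2.load  rd  (counter 7, T2.r 7)
[12] T2.cas  hit  (counter 8, T2.r 7)
[13] T1.cas  miss  (counter 8, T1.r 6)
[14] T3.cas  miss  (counter 8, T3.r 6)
[15] T3.load  rd  (counter 8, T3.r 8)
[16] T3.cas  hit  (counter 9, T3.r 8)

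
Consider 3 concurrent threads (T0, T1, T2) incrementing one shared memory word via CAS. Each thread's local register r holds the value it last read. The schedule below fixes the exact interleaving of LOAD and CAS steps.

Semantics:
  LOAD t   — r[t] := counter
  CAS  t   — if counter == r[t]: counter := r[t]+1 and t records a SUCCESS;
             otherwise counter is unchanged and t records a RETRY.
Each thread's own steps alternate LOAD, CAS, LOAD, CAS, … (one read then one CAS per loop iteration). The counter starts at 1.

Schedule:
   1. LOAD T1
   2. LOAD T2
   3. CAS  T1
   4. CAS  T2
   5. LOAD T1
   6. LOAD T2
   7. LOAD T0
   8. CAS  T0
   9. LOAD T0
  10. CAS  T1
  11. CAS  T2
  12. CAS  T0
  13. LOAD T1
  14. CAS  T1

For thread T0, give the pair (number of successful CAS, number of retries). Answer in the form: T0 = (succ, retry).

[1] T1.load  rd  (counter 1, T1.r 1)
[2] T2.load  rd  (counter 1, T2.r 1)
[3] T1.cas  hit  (counter 2, T1.r 1)
[4] T2.cas  miss  (counter 2, T2.r 1)
[5] T1.load  rd  (counter 2, T1.r 2)
[6] T2.load  rd  (counter 2, T2.r 2)
[7] T0.load  rd  (counter 2, T0.r 2)
[8] T0.cas  hit  (counter 3, T0.r 2)
[9] T0.load  rd  (counter 3, T0.r 3)
[10] T1.cas  miss  (counter 3, T1.r 2)
[11] T2.cas  miss  (counter 3, T2.r 2)
[12] T0.cas  hit  (counter 4, T0.r 3)
[13] T1.load  rd  (counter 4, T1.r 4)
[14] T1.cas  hit  (counter 5, T1.r 4)

T0 = (2, 0)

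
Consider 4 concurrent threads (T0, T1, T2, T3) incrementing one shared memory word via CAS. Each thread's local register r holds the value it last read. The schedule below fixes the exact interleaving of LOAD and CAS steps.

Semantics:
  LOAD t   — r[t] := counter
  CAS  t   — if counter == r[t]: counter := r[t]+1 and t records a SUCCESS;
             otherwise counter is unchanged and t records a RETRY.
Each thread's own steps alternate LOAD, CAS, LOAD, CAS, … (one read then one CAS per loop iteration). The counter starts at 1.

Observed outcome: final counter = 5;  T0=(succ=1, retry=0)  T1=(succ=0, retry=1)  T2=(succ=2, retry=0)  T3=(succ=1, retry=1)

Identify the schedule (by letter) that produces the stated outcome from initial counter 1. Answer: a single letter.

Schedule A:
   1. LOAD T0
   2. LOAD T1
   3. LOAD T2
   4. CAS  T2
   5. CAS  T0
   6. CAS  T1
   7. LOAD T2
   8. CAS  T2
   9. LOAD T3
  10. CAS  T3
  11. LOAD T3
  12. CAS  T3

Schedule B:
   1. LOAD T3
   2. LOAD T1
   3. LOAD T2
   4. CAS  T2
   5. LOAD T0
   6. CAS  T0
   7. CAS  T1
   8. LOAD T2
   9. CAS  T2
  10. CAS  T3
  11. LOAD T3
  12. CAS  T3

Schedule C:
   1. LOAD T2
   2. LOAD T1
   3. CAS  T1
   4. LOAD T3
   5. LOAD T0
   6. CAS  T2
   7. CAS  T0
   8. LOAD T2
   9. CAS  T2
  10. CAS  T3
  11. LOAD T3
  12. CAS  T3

Tracing schedule B:
step 1: T3 LOAD ⇒ load; ctr=1 reg=1
step 2: T1 LOAD ⇒ load; ctr=1 reg=1
step 3: T2 LOAD ⇒ load; ctr=1 reg=1
step 4: T2 CAS ⇒ ok; ctr=2 reg=1
step 5: T0 LOAD ⇒ load; ctr=2 reg=2
step 6: T0 CAS ⇒ ok; ctr=3 reg=2
step 7: T1 CAS ⇒ retry; ctr=3 reg=1
step 8: T2 LOAD ⇒ load; ctr=3 reg=3
step 9: T2 CAS ⇒ ok; ctr=4 reg=3
step 10: T3 CAS ⇒ retry; ctr=4 reg=1
step 11: T3 LOAD ⇒ load; ctr=4 reg=4
step 12: T3 CAS ⇒ ok; ctr=5 reg=4

B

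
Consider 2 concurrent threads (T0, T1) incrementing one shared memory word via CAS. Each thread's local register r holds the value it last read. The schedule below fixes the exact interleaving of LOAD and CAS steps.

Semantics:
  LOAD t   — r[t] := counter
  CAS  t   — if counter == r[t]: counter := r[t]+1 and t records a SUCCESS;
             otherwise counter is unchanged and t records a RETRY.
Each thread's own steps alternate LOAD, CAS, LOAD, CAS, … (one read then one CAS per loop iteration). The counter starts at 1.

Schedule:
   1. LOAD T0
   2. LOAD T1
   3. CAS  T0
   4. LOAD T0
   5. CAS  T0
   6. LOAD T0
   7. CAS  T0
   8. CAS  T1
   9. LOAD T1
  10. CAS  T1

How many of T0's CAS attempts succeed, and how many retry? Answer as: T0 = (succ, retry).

   1) LOAD T0:  M=1  r_T0=1
   2) LOAD T1:  M=1  r_T1=1
   3) CAS  T0:  M=2  r_T0=1 ✓
   4) LOAD T0:  M=2  r_T0=2
   5) CAS  T0:  M=3  r_T0=2 ✓
   6) LOAD T0:  M=3  r_T0=3
   7) CAS  T0:  M=4  r_T0=3 ✓
   8) CAS  T1:  M=4  r_T1=1 ✗
   9) LOAD T1:  M=4  r_T1=4
  10) CAS  T1:  M=5  r_T1=4 ✓

T0 = (3, 0)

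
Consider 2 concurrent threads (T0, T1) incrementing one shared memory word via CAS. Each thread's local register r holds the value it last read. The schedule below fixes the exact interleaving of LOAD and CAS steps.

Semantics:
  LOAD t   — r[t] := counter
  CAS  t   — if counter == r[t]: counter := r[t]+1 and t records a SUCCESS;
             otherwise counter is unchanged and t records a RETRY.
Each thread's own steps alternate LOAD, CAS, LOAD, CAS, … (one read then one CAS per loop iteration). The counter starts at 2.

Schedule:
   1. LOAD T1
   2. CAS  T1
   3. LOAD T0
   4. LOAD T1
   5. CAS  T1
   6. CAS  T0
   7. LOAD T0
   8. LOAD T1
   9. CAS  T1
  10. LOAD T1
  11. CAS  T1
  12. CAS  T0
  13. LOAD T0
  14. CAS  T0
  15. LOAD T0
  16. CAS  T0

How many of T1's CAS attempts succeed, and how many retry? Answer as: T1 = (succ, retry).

#1 T1 reads 2
#2 T1 CAS(2→3) writes; counter now 3
#3 T0 reads 3
#4 T1 reads 3
#5 T1 CAS(3→4) writes; counter now 4
#6 T0 CAS(3→4) fails; counter now 4
#7 T0 reads 4
#8 T1 reads 4
#9 T1 CAS(4→5) writes; counter now 5
#10 T1 reads 5
#11 T1 CAS(5→6) writes; counter now 6
#12 T0 CAS(4→5) fails; counter now 6
#13 T0 reads 6
#14 T0 CAS(6→7) writes; counter now 7
#15 T0 reads 7
#16 T0 CAS(7→8) writes; counter now 8

T1 = (4, 0)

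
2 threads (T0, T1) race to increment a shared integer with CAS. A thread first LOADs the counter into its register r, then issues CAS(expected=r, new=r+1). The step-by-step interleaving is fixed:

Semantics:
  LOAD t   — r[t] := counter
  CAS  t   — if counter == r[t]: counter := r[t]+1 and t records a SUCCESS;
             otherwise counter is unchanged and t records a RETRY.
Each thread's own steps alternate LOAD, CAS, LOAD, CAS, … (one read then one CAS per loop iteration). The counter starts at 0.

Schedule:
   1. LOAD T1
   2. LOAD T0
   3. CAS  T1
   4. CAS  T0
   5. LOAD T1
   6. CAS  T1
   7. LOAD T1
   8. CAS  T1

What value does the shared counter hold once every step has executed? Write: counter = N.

counter = 3

   1) LOAD T1:  M=0  r_T1=0
   2) LOAD T0:  M=0  r_T0=0
   3) CAS  T1:  M=1  r_T1=0 ✓
   4) CAS  T0:  M=1  r_T0=0 ✗
   5) LOAD T1:  M=1  r_T1=1
   6) CAS  T1:  M=2  r_T1=1 ✓
   7) LOAD T1:  M=2  r_T1=2
   8) CAS  T1:  M=3  r_T1=2 ✓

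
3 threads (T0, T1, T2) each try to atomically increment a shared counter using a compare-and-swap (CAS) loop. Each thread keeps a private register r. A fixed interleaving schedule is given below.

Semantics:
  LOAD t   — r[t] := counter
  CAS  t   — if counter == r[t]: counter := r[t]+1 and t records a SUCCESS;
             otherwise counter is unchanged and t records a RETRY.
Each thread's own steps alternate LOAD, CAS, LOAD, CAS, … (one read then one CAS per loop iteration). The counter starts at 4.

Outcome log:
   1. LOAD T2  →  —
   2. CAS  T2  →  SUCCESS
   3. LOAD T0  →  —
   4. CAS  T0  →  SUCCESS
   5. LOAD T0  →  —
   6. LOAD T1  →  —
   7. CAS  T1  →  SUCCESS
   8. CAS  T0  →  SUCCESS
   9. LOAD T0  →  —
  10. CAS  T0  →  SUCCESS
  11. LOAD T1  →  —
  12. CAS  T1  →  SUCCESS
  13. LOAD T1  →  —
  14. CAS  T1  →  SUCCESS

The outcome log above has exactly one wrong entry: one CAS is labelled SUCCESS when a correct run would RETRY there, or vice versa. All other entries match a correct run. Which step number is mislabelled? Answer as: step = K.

step = 8

Re-executing:
[1] T2.load  rd  (counter 4, T2.r 4)
[2] T2.cas  hit  (counter 5, T2.r 4)
[3] T0.load  rd  (counter 5, T0.r 5)
[4] T0.cas  hit  (counter 6, T0.r 5)
[5] T0.load  rd  (counter 6, T0.r 6)
[6] T1.load  rd  (counter 6, T1.r 6)
[7] T1.cas  hit  (counter 7, T1.r 6)
[8] T0.cas  miss  (counter 7, T0.r 6)
[9] T0.load  rd  (counter 7, T0.r 7)
[10] T0.cas  hit  (counter 8, T0.r 7)
[11] T1.load  rd  (counter 8, T1.r 8)
[12] T1.cas  hit  (counter 9, T1.r 8)
[13] T1.load  rd  (counter 9, T1.r 9)
[14] T1.cas  hit  (counter 10, T1.r 9)
Log disagrees first at step 8.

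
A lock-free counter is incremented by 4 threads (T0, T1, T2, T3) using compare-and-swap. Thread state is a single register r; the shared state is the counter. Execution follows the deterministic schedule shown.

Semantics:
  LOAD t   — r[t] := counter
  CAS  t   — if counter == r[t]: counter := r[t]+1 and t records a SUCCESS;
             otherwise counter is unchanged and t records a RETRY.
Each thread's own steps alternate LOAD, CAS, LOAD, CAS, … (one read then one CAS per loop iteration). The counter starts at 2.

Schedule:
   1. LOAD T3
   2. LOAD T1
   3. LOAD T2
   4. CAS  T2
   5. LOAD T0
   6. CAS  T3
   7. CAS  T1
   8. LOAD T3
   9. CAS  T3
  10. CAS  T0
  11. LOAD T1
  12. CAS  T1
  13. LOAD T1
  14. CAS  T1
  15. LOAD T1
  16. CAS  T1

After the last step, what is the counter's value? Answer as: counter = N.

counter = 7

[1] T3.load  rd  (counter 2, T3.r 2)
[2] T1.load  rd  (counter 2, T1.r 2)
[3] T2.load  rd  (counter 2, T2.r 2)
[4] T2.cas  hit  (counter 3, T2.r 2)
[5] T0.load  rd  (counter 3, T0.r 3)
[6] T3.cas  miss  (counter 3, T3.r 2)
[7] T1.cas  miss  (counter 3, T1.r 2)
[8] T3.load  rd  (counter 3, T3.r 3)
[9] T3.cas  hit  (counter 4, T3.r 3)
[10] T0.cas  miss  (counter 4, T0.r 3)
[11] T1.load  rd  (counter 4, T1.r 4)
[12] T1.cas  hit  (counter 5, T1.r 4)
[13] T1.load  rd  (counter 5, T1.r 5)
[14] T1.cas  hit  (counter 6, T1.r 5)
[15] T1.load  rd  (counter 6, T1.r 6)
[16] T1.cas  hit  (counter 7, T1.r 6)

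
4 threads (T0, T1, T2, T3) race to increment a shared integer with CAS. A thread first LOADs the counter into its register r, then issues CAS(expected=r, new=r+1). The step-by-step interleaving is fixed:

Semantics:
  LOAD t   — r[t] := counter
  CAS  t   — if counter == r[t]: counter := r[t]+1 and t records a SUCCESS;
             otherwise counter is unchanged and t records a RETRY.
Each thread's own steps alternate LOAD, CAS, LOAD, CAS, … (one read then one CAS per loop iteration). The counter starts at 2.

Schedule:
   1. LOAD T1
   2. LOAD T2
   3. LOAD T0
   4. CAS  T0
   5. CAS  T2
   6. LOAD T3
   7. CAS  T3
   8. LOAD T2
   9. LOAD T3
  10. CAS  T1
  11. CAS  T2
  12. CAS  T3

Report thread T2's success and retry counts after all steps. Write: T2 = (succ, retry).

step 1: T1 LOAD ⇒ load; ctr=2 reg=2
step 2: T2 LOAD ⇒ load; ctr=2 reg=2
step 3: T0 LOAD ⇒ load; ctr=2 reg=2
step 4: T0 CAS ⇒ ok; ctr=3 reg=2
step 5: T2 CAS ⇒ retry; ctr=3 reg=2
step 6: T3 LOAD ⇒ load; ctr=3 reg=3
step 7: T3 CAS ⇒ ok; ctr=4 reg=3
step 8: T2 LOAD ⇒ load; ctr=4 reg=4
step 9: T3 LOAD ⇒ load; ctr=4 reg=4
step 10: T1 CAS ⇒ retry; ctr=4 reg=2
step 11: T2 CAS ⇒ ok; ctr=5 reg=4
step 12: T3 CAS ⇒ retry; ctr=5 reg=4

T2 = (1, 1)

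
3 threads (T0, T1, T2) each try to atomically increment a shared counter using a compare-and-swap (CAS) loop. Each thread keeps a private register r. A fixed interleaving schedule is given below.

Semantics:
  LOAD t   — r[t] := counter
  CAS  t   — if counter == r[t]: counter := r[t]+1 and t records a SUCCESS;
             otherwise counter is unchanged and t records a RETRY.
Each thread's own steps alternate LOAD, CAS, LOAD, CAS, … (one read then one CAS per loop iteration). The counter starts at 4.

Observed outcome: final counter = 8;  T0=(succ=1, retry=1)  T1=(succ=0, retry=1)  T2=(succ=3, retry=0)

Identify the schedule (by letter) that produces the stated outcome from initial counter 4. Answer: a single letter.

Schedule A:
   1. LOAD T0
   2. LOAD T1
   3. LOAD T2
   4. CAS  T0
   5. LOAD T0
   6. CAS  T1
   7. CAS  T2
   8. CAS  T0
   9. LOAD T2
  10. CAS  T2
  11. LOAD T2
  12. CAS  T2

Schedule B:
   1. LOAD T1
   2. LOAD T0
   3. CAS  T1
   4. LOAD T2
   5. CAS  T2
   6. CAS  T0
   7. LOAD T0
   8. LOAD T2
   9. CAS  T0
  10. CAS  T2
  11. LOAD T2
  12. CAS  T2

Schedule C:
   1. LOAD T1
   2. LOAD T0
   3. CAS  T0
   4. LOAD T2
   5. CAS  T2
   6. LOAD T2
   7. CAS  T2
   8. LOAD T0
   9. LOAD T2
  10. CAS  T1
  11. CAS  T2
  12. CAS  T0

Simulating candidate C:
   1) LOAD T1:  M=4  r_T1=4
   2) LOAD T0:  M=4  r_T0=4
   3) CAS  T0:  M=5  r_T0=4 ✓
   4) LOAD T2:  M=5  r_T2=5
   5) CAS  T2:  M=6  r_T2=5 ✓
   6) LOAD T2:  M=6  r_T2=6
   7) CAS  T2:  M=7  r_T2=6 ✓
   8) LOAD T0:  M=7  r_T0=7
   9) LOAD T2:  M=7  r_T2=7
  10) CAS  T1:  M=7  r_T1=4 ✗
  11) CAS  T2:  M=8  r_T2=7 ✓
  12) CAS  T0:  M=8  r_T0=7 ✗

C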